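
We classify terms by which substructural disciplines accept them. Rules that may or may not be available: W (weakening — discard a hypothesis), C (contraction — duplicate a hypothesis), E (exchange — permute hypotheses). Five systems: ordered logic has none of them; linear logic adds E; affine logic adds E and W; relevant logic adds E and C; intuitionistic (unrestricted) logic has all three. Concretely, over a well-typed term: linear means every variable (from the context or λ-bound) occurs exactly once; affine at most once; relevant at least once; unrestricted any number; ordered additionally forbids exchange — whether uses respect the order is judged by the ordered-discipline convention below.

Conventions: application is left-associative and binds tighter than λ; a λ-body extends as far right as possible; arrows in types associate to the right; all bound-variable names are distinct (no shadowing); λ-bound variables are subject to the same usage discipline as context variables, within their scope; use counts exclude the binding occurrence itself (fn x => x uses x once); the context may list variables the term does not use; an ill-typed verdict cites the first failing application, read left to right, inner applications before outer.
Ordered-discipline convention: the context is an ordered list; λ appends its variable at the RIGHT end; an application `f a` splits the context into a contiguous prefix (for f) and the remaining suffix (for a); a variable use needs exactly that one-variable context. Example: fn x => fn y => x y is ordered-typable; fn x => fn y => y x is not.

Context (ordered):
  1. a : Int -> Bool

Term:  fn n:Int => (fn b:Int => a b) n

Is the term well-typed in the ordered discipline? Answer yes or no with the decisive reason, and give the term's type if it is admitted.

yes — single-use (a, n, b), ordered derivation ok; term : Int -> Bool
counts: a: 1×, n (λ-bound): 1×, b (λ-bound): 1×
order of uses: a, b, n
typing: ✓ — Int -> Bool
per-discipline verdicts: ordered ✓ | linear ✓ | affine ✓ | relevant ✓ | unrestricted ✓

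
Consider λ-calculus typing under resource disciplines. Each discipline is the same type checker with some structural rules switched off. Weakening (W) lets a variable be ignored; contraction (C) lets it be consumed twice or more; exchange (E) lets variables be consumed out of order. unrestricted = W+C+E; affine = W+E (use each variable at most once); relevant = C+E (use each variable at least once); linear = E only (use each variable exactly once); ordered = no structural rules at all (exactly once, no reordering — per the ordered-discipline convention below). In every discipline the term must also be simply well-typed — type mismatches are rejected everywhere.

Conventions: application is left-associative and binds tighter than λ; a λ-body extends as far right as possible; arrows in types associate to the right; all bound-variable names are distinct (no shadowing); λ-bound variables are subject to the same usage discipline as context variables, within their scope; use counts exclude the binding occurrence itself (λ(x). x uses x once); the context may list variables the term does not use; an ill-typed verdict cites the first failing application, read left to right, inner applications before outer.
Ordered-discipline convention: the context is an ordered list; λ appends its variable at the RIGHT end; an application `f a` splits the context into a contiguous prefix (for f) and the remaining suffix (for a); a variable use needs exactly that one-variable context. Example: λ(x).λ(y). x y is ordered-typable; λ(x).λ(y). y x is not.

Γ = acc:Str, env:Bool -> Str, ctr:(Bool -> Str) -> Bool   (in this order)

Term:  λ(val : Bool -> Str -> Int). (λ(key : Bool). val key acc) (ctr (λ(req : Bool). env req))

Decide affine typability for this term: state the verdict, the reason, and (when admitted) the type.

yes — at most one use each (acc, env, ctr, val, key, req); term : (Bool -> Str -> Int) -> Int
variable uses: acc=1; env=1; ctr=1; val (bound)=1; key (bound)=1; req (bound)=1
order of uses: val, key, acc, ctr, env, req
typing: well-typed — term : (Bool -> Str -> Int) -> Int
summary: ordered ✗; linear ✓; affine ✓; relevant ✓; unrestricted ✓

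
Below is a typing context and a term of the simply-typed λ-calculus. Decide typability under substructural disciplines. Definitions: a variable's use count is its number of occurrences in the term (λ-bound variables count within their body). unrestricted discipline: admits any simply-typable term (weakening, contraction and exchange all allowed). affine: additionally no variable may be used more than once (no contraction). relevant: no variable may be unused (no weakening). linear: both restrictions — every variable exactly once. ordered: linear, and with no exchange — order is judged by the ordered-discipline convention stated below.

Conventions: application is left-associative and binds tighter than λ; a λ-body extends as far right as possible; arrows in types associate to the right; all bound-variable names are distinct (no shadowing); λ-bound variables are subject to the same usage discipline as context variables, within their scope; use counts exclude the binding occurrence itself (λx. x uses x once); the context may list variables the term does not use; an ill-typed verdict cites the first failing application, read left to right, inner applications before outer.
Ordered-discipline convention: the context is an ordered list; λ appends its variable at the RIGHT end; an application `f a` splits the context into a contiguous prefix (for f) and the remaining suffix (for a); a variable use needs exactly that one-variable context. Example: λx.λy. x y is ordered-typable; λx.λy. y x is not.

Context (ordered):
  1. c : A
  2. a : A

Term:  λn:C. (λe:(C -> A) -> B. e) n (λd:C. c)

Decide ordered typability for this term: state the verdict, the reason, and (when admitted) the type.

no — fails simple typing
usage: c ×1, a ×0, n (bound) ×1, e (bound) ×1, d (bound) ×0
left-to-right use order: e, n, c
typing: ill-typed: argument of type C where (C -> A) -> B is required
all disciplines: ordered ✗ · linear ✗ · affine ✗ · relevant ✗ · unrestricted ✗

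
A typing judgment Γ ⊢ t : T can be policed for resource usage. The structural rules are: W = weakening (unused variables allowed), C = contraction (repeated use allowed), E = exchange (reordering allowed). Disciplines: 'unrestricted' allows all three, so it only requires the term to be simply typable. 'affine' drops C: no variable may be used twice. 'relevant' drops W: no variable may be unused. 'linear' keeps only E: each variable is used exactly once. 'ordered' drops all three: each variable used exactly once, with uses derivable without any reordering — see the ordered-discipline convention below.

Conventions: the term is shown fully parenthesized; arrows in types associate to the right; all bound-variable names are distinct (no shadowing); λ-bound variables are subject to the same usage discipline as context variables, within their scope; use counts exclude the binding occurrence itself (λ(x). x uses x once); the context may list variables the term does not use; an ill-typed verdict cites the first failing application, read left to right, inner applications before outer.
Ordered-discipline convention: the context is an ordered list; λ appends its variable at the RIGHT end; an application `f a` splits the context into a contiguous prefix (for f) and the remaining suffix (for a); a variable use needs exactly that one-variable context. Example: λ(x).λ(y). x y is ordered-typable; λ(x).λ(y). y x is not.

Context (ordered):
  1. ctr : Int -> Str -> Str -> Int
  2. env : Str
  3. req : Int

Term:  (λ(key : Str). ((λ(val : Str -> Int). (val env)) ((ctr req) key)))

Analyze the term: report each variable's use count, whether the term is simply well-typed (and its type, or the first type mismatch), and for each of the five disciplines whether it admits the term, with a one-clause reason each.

use counts: ctr ×1; env ×1; req ×1; key [bound] ×1; val [bound] ×1
uses in reading order: val, env, ctr, req, key
typing: well-typed — term : Str -> Int
ordered ✗ (no contiguous prefix/suffix split fits val, env, ctr, req, key)
linear ✓ (ctr, env, req, key, val: one use apiece)
affine ✓ (ctr, env, req, key, val: no repeats, contraction unneeded)
relevant ✓ (at least one use each (ctr, env, req, key, val))
unrestricted ✓ (well-typed at Str -> Int; no restrictions here)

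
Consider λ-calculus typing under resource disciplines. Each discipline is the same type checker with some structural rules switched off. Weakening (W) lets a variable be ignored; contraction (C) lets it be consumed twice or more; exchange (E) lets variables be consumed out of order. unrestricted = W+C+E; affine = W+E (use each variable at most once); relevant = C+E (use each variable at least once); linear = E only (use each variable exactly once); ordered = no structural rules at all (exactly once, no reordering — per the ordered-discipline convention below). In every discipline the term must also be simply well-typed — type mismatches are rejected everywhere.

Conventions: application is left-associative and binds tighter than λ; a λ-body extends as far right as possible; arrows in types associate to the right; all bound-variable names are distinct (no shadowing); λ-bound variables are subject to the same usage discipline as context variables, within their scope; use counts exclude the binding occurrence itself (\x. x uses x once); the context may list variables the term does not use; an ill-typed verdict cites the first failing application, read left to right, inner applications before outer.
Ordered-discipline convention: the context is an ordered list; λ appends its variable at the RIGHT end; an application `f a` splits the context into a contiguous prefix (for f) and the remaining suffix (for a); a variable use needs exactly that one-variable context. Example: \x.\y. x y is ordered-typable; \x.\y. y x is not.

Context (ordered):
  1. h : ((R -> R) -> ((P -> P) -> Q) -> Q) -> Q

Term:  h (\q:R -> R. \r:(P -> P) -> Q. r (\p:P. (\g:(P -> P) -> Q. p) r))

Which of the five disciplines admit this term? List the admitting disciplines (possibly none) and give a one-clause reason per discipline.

admitted in: unrestricted
variable uses: h: 1×, q (bound): 0×, r (bound): 2×, p (bound): 1×, g (bound): 0×
order of uses: h, r, p, r
typing: the term checks, with type Q
ordered ✗ (uses contraction: r ×2; unused: q, g — weakening required)
linear ✗ (uses contraction: r ×2; unused: q, g — weakening required)
affine ✗ (uses contraction: r ×2)
relevant ✗ (unused: q, g — weakening required)
unrestricted ✓ (typability at Q is all that's needed)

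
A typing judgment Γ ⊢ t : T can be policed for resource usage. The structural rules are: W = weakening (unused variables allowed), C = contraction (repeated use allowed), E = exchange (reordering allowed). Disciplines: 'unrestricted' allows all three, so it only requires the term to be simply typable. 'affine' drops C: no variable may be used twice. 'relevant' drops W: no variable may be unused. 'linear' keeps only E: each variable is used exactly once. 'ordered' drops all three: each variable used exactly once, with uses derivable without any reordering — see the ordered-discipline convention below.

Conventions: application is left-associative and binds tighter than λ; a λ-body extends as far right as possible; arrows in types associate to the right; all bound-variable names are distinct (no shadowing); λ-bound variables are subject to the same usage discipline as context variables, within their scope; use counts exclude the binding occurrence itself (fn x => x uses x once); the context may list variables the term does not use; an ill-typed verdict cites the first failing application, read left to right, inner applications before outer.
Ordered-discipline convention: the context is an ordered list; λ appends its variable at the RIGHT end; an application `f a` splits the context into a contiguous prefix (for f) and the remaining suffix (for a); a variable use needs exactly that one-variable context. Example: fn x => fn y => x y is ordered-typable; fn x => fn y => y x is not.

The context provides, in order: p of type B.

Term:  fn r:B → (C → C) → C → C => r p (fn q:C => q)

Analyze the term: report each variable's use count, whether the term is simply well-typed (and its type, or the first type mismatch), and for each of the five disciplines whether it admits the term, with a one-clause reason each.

use counts: p: 1×; r (λ-bound): 1×; q (λ-bound): 1×
left-to-right use order: r, p, q
typing: well-typed — term : (B → (C → C) → C → C) → C → C
ordered: ✗, no ordered split (uses run r, p, q)
linear: ✓, each of p, r, q used exactly once
affine: ✓, at most one use each (p, r, q)
relevant: ✓, every one of p, r, q appears
unrestricted: ✓, typability at (B → (C → C) → C → C) → C → C is all that's needed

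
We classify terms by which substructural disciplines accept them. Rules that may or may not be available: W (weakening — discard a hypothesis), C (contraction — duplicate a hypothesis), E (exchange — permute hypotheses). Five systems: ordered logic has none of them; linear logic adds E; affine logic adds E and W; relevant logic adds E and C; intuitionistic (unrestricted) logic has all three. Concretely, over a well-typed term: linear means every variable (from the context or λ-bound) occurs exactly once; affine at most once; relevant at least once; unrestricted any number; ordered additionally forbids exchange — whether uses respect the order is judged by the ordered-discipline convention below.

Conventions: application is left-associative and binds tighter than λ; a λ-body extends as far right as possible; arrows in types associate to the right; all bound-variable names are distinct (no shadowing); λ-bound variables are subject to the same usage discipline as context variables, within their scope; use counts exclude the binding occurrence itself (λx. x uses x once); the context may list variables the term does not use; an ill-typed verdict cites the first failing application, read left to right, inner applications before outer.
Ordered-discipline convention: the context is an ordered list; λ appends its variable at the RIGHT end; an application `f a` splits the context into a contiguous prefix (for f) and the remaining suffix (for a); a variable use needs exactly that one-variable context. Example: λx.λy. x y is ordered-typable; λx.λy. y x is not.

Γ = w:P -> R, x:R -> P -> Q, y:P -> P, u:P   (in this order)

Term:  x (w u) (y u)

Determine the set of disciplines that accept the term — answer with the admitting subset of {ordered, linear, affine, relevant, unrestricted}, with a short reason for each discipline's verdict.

admitting disciplines: relevant, unrestricted
counts: w ×1, x ×1, y ×1, u ×2
use order (left to right): x, w, u, y, u
typing: the term checks, with type Q
ordered: ✗ — repeated use of u ×2
linear: ✗ — repeated use of u ×2
affine: ✗ — repeated use of u ×2
relevant: ✓ — at least one use each (w, x, y, u)
unrestricted: ✓ — type-checks (Q) and nothing is barred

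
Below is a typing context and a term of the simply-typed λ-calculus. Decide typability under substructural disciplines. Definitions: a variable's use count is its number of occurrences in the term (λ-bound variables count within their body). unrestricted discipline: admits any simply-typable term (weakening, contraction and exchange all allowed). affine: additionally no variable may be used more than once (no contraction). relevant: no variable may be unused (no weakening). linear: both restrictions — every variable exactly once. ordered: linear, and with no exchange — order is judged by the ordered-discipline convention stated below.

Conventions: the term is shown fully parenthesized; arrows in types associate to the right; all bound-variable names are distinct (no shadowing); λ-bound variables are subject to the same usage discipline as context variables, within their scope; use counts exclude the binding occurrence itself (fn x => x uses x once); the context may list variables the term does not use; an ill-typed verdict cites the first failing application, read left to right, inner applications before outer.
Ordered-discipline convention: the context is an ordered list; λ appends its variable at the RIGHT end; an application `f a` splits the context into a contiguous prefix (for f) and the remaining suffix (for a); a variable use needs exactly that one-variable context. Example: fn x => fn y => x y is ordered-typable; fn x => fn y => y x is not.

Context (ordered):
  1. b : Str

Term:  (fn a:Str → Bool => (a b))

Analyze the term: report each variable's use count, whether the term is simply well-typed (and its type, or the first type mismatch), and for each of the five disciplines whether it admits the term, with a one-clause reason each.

counts: b: 1×, a [bound]: 1×
use order (left to right): a, b
typing: well-typed — term : (Str → Bool) → Bool
ordered: ✗ — no contiguous prefix/suffix split fits a, b
linear: ✓ — single use per variable (b, a)
affine: ✓ — no duplicate uses among b, a
relevant: ✓ — b, a: all used, weakening unneeded
unrestricted: ✓ — simply typable at (Str → Bool) → Bool; W, C, E all held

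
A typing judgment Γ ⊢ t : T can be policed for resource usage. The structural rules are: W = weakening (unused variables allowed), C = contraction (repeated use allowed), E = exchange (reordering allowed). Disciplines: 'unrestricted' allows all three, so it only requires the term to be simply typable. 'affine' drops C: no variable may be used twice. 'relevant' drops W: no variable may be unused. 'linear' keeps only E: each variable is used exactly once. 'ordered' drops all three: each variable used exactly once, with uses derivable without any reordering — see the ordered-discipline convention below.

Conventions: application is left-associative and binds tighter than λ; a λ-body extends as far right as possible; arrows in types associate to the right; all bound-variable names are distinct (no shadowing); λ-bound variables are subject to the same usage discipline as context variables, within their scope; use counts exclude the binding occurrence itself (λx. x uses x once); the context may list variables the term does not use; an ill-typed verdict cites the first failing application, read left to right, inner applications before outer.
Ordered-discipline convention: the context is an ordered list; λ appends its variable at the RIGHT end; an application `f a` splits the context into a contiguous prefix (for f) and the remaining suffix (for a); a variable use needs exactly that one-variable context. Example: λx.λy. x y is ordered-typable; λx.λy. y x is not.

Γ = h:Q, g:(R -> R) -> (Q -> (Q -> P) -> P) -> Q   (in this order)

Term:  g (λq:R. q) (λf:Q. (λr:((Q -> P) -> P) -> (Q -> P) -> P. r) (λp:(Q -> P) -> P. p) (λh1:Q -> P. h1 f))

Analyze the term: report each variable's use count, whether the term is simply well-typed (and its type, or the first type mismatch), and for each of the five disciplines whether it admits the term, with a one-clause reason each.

usage: h: 0×; g: 1×; q (bound): 1×; f (bound): 1×; r (bound): 1×; p (bound): 1×; h1 (bound): 1×
uses in reading order: g, q, r, p, h1, f
typing: well-typed at Q
ordered: ✗, h never used (weakening)
linear: ✗, h never used (weakening)
affine: ✓, none of h, g, q, f, r, p, h1 used more than once
relevant: ✗, h never used (weakening)
unrestricted: ✓, simply typable at Q; W, C, E all held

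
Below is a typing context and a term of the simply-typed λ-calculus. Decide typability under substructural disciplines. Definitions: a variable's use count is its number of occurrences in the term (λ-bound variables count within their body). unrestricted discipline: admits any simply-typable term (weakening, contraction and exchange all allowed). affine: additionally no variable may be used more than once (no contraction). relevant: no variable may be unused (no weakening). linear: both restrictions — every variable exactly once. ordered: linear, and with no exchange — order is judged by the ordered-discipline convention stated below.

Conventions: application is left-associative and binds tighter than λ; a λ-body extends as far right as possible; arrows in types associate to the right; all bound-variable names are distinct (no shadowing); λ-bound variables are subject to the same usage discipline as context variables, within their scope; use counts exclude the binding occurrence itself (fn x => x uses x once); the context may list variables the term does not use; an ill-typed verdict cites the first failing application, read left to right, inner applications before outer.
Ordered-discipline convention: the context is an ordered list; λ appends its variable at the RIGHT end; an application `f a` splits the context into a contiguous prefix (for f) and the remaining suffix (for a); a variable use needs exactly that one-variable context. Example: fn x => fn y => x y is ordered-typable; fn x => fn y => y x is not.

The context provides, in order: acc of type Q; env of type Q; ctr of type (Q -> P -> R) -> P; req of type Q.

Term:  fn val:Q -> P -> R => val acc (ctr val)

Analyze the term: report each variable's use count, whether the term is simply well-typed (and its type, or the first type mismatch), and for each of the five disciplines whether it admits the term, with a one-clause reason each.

counts: acc ×1, env ×0, ctr ×1, req ×0, val (λ-bound) ×2
use order (left to right): val, acc, ctr, val
typing: ✓ — (Q -> P -> R) -> R
ordered: ✗, val ×2 used more than once (contraction); env, req never used (weakening)
linear: ✗, val ×2 used more than once (contraction); env, req never used (weakening)
affine: ✗, val ×2 used more than once (contraction)
relevant: ✗, env, req never used (weakening)
unrestricted: ✓, typability at (Q -> P -> R) -> R is all that's needed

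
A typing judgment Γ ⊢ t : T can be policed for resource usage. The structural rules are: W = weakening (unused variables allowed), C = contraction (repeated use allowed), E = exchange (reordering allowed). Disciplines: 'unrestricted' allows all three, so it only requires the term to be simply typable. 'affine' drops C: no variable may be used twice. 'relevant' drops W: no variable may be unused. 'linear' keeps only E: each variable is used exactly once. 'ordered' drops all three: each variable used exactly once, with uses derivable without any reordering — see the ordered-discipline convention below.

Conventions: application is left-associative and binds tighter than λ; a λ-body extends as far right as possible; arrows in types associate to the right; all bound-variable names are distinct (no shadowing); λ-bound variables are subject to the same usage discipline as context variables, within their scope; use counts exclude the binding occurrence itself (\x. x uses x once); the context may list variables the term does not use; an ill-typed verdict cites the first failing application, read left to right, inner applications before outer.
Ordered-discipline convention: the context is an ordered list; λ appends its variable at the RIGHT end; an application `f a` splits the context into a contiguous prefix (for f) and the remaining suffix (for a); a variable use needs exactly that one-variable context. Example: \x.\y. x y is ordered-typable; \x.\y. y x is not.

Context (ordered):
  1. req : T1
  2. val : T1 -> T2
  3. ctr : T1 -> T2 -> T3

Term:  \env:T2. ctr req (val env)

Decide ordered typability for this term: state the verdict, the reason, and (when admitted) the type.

no — not simply typable
usage: req ×1, val ×1, ctr ×1, env (λ-bound) ×1
left-to-right use order: ctr, req, val, env
typing: ill-typed: argument of type T2 where T1 is required
summary: ordered ✗, linear ✗, affine ✗, relevant ✗, unrestricted ✗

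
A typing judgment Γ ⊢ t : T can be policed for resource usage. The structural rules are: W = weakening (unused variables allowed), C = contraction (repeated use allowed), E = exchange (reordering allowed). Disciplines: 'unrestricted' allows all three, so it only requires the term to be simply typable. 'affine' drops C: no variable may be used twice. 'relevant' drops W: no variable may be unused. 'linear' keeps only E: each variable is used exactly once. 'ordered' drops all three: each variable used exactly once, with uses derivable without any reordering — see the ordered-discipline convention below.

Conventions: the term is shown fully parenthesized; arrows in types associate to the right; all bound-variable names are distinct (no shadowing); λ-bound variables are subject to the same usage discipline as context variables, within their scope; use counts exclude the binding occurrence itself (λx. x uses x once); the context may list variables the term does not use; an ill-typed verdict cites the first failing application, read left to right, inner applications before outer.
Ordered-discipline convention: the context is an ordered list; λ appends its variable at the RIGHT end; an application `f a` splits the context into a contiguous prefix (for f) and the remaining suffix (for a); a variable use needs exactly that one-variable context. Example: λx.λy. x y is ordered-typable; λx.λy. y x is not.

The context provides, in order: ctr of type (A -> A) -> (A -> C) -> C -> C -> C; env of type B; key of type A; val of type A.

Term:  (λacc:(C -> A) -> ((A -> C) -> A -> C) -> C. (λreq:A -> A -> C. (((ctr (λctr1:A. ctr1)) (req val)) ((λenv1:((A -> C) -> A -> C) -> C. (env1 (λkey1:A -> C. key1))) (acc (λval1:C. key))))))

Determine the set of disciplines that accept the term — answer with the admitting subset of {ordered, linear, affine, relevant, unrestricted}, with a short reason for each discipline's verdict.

admitting disciplines: affine, unrestricted
counts: ctr ×1, env ×0, key ×1, val ×1, acc (bound) ×1, req (bound) ×1, ctr1 (bound) ×1, env1 (bound) ×1, key1 (bound) ×1, val1 (bound) ×0
order of uses: ctr, ctr1, req, val, env1, key1, acc, key
typing: well-typed at ((C -> A) -> ((A -> C) -> A -> C) -> C) -> (A -> A -> C) -> C -> C
ordered: ✗ — unused: env, val1 — weakening required
linear: ✗ — unused: env, val1 — weakening required
affine: ✓ — no duplicate uses among ctr, env, key, val, acc, req, ctr1, env1, key1, val1
relevant: ✗ — unused: env, val1 — weakening required
unrestricted: ✓ — simply typable at ((C -> A) -> ((A -> C) -> A -> C) -> C) -> (A -> A -> C) -> C -> C; W, C, E all held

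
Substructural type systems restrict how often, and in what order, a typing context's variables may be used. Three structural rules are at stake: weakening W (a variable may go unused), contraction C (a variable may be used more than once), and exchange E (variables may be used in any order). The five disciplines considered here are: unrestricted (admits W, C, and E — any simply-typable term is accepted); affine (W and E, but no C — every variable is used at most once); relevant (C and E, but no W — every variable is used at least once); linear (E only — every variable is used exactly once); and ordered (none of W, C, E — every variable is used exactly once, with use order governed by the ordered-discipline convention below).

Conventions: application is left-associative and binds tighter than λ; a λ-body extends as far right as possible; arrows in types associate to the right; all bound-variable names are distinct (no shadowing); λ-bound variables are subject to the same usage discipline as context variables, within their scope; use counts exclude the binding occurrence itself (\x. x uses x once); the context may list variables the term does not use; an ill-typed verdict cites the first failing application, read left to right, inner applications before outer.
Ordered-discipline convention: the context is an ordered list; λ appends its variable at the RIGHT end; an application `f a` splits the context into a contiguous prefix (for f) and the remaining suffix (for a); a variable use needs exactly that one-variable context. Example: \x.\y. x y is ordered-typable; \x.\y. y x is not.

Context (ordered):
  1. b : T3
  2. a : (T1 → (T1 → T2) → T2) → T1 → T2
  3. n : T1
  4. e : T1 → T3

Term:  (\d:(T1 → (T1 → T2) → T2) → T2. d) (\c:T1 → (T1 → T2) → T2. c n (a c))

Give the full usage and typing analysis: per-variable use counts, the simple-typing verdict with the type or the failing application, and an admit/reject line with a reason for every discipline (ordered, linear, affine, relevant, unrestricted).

variable uses: b: 0×, a: 1×, n: 1×, e: 0×, d [bound]: 1×, c [bound]: 2×
uses in reading order: d, c, n, a, c
typing: well-typed at (T1 → (T1 → T2) → T2) → T2
ordered: ✗, repeated use of c ×2; b, e left unused
linear: ✗, repeated use of c ×2; b, e left unused
affine: ✗, repeated use of c ×2
relevant: ✗, b, e left unused
unrestricted: ✓, simply typable at (T1 → (T1 → T2) → T2) → T2; W, C, E all held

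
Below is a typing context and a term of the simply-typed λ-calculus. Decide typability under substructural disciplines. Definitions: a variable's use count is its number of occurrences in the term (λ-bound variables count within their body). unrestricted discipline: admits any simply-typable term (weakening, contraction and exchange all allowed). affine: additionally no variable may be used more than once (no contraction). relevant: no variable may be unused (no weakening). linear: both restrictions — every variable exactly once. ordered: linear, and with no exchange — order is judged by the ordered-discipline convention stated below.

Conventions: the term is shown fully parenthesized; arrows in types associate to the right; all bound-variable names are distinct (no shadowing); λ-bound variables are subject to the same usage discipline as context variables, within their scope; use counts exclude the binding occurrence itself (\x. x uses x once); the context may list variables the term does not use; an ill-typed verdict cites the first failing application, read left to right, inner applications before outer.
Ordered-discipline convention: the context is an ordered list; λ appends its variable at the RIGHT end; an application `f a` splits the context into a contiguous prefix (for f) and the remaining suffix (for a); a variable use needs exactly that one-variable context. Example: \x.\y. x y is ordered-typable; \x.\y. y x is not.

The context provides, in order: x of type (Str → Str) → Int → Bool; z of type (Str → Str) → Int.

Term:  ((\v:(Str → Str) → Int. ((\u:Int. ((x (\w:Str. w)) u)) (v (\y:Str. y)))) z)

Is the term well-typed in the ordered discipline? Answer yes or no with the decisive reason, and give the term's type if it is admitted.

yes — single-use (x, z, v, u, w, y), ordered derivation ok; term : Bool
variable uses: x: 1; z: 1; v (λ-bound): 1; u (λ-bound): 1; w (λ-bound): 1; y (λ-bound): 1
uses in reading order: x, w, u, v, y, z
typing: well-typed at Bool
across the five disciplines: ordered ✓ | linear ✓ | affine ✓ | relevant ✓ | unrestricted ✓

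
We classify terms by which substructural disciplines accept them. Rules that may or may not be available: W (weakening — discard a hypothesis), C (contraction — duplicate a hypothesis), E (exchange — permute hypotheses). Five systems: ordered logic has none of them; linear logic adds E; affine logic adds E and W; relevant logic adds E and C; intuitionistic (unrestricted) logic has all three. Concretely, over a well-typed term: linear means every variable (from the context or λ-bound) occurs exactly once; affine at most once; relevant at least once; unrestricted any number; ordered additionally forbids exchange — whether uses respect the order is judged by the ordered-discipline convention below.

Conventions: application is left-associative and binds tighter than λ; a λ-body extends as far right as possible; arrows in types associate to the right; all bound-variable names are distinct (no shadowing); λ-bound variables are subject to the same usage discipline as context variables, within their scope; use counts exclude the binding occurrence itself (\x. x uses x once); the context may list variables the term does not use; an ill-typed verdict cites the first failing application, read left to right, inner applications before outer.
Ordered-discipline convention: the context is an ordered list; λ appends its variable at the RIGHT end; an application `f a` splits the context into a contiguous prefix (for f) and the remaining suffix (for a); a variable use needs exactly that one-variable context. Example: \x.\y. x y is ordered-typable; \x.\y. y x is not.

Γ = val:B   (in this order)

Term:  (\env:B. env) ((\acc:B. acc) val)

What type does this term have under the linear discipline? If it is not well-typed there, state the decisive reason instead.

term : B
counts: val=1; env [bound]=1; acc [bound]=1
left-to-right use order: env, acc, val
typing: the term checks, with type B
summary: ordered ✓ | linear ✓ | affine ✓ | relevant ✓ | unrestricted ✓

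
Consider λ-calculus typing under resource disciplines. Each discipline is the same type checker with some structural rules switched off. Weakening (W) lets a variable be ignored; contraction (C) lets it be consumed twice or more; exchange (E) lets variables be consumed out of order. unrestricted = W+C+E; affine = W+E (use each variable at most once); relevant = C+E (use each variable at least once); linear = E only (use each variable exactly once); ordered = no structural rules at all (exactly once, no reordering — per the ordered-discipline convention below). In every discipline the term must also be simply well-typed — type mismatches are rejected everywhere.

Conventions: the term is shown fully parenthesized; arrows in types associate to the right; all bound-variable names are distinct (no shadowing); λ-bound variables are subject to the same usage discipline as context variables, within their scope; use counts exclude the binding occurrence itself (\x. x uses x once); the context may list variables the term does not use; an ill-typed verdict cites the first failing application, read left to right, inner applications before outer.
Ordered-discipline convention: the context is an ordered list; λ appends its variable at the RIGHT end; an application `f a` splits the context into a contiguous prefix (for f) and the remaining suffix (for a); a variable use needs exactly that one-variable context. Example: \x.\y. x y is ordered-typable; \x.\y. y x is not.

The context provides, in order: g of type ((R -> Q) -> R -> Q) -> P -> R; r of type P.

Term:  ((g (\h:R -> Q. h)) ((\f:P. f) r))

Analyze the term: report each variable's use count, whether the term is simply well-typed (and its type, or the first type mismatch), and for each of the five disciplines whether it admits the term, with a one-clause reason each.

variable uses: g: 1×; r: 1×; h (bound): 1×; f (bound): 1×
uses in reading order: g, h, f, r
typing: well-typed at R
ordered: ✓, g, r, h, f: once each, no exchange needed
linear: ✓, single use per variable (g, r, h, f)
affine: ✓, none of g, r, h, f used more than once
relevant: ✓, none of g, r, h, f goes unused
unrestricted: ✓, typability at R is all that's needed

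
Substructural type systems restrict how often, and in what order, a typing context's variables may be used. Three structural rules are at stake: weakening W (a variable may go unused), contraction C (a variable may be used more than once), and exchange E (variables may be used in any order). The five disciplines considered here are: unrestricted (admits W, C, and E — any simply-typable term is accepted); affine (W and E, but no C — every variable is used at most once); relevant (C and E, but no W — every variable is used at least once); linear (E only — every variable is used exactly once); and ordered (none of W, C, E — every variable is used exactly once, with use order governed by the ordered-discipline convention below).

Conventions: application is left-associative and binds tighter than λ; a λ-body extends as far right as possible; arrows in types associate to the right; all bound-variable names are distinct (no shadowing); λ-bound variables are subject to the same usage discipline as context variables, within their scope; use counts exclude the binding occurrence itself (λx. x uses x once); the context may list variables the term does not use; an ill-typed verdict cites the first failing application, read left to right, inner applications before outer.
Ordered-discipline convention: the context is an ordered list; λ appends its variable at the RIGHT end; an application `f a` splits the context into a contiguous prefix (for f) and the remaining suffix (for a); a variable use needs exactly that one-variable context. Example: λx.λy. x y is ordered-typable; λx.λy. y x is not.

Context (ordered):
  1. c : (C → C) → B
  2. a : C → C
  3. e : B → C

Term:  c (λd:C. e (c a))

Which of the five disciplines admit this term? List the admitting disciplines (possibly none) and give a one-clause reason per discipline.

accepted by: unrestricted
variable uses: c=2, a=1, e=1, d (λ-bound)=0
use order (left to right): c, e, c, a
typing: well-typed at B
ordered: ✗ — needs contraction — c ×2; unused: d — weakening required
linear: ✗ — needs contraction — c ×2; unused: d — weakening required
affine: ✗ — needs contraction — c ×2
relevant: ✗ — unused: d — weakening required
unrestricted: ✓ — simply typable at B; W, C, E all held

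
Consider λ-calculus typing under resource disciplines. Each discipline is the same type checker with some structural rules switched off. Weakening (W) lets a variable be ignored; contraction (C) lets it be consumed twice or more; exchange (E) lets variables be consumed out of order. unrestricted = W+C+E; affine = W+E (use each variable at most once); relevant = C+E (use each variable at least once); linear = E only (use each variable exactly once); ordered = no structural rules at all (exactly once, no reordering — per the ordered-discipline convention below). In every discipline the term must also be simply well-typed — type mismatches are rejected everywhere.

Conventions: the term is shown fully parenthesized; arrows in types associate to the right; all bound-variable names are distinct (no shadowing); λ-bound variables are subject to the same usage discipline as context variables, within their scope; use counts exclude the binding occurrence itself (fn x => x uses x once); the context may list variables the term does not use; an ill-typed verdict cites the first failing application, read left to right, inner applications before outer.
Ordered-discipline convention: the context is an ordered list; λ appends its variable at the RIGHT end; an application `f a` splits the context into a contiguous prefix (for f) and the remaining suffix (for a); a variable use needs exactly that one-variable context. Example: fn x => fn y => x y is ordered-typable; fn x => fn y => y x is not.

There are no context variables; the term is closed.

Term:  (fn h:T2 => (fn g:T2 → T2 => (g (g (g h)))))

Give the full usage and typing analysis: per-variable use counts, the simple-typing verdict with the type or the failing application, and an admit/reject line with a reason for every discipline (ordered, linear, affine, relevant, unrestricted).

use counts: h (bound)=1; g (bound)=3
uses in reading order: g, g, g, h
typing: the term checks, with type T2 → (T2 → T2) → T2
ordered: ✗, needs contraction — g ×3
linear: ✗, needs contraction — g ×3
affine: ✗, needs contraction — g ×3
relevant: ✓, none of h, g goes unused
unrestricted: ✓, typability at T2 → (T2 → T2) → T2 is all that's needed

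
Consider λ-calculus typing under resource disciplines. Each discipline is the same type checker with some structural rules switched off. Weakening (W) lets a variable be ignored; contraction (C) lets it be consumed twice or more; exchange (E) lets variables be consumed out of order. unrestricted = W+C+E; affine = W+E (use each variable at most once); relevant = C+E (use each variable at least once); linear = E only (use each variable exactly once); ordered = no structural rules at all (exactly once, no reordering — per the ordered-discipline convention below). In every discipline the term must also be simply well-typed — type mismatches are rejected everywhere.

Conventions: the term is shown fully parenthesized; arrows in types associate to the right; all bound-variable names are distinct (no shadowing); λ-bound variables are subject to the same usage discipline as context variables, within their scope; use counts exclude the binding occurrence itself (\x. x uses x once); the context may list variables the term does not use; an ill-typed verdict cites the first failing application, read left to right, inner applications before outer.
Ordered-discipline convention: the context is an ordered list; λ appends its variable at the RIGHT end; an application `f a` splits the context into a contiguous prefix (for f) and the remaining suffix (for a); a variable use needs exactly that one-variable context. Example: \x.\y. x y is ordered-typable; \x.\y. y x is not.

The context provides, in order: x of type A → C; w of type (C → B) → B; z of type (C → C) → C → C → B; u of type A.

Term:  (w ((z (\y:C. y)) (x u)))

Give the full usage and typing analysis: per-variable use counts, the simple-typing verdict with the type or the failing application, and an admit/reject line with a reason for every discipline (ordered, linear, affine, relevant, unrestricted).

counts: x ×1; w ×1; z ×1; u ×1; y (bound) ×1
uses in reading order: w, z, y, x, u
typing: well-typed — term : B
ordered: ✗, needs exchange: uses follow w, z, y, x, u
linear: ✓, exactly-once usage across x, w, z, u, y
affine: ✓, no duplicate uses among x, w, z, u, y
relevant: ✓, x, w, z, u, y: all used, weakening unneeded
unrestricted: ✓, typability at B is all that's needed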